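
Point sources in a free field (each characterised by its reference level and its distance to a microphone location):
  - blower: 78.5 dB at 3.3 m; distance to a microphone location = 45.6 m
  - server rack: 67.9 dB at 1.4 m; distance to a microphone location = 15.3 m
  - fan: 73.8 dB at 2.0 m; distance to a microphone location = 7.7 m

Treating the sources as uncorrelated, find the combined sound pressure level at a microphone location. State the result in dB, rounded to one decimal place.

63.1 dB

Apply inverse-square spreading to bring every level to the receiver, then sum 10^(L/10).
blower: 78.5 − 20·log₁₀(45.6/3.3) = 78.5 − 22.81 = 55.69 dB.
server rack: 67.9 − 20·log₁₀(15.3/1.4) = 67.9 − 20.77 = 47.13 dB.
fan: 73.8 − 20·log₁₀(7.7/2.0) = 73.8 − 11.71 = 62.09 dB.
Σ 10^(L/10) = 2.041e+06 → L_total = 10·log₁₀(2.041e+06) = 63.10 dB.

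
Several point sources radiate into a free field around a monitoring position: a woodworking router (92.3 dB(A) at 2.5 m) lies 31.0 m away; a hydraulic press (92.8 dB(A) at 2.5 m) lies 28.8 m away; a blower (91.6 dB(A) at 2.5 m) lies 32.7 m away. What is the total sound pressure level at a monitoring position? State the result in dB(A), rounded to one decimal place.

First find each source's level at the receiver (point-source: −20·log₁₀(r/r_ref)), then combine on an intensity basis.
woodworking router: 92.3 − 20·log₁₀(31.0/2.5) = 92.3 − 21.87 = 70.43 dB(A).
hydraulic press: 92.8 − 20·log₁₀(28.8/2.5) = 92.8 − 21.23 = 71.57 dB(A).
blower: 91.6 − 20·log₁₀(32.7/2.5) = 91.6 − 22.33 = 69.27 dB(A).
Σ 10^(L/10) = 3.385e+07 → L_total = 10·log₁₀(3.385e+07) = 75.30 dB(A).

75.3 dB(A)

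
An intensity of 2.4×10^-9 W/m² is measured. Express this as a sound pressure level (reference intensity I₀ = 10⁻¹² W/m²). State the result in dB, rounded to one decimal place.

I/I₀ = 2.4×10^-9/10⁻¹² = 2.4×10^3, and L = 10·log₁₀(I/I₀).
L = 10·(0.3802 + 3) = 33.80 dB.

33.8 dB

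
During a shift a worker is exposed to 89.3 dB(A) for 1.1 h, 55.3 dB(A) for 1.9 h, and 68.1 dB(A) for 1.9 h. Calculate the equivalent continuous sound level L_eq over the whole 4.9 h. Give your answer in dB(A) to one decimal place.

Weight each interval's intensity by its duration and average over T = 4.9 h:
Σ tᵢ·10^(Lᵢ/10) = 1.1·10^(89.3/10) + 1.9·10^(55.3/10) + 1.9·10^(68.1/10) = 9.492e+08.
L_eq = 10·log₁₀(9.492e+08/4.9) = 82.87 dB(A).

82.9 dB(A)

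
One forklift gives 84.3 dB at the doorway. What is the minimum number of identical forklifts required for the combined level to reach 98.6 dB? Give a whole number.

N identical sources give L₁ + 10·log₁₀ N, so require 10·log₁₀ N ≥ 98.6 − 84.3 = 14.3 dB.
N ≥ 10^(14.3/10) = 26.915, so N = 27.

27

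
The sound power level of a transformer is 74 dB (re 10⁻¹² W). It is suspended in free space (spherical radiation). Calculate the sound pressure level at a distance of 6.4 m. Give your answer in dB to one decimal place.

46.9 dB

The power spreads over a sphere of area 4π·r², so L_p = L_w − 10·log₁₀(4π·r²).
4π·r² = 514.7 m², 10·log₁₀ of that is 27.116 dB.
L_p = 74 − 27.116 = 46.88 dB.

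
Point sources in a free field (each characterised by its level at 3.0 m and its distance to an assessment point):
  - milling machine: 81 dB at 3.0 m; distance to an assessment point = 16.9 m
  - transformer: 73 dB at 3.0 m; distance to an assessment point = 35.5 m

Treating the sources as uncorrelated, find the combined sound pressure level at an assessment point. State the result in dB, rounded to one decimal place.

66.1 dB

Apply inverse-square spreading to bring every level to the receiver, then sum 10^(L/10).
milling machine: 81 − 20·log₁₀(16.9/3.0) = 81 − 15.02 = 65.98 dB.
transformer: 73 − 20·log₁₀(35.5/3.0) = 73 − 21.46 = 51.54 dB.
Σ 10^(L/10) = 4.110e+06 → L_total = 10·log₁₀(4.110e+06) = 66.14 dB.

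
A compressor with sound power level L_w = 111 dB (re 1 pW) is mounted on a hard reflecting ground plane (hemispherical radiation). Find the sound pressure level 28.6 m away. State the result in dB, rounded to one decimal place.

73.9 dB

The power spreads over a hemisphere of area 2π·r², so L_p = L_w − 10·log₁₀(2π·r²).
2π·r² = 5139 m², 10·log₁₀ of that is 37.109 dB.
L_p = 111 − 37.109 = 73.89 dB.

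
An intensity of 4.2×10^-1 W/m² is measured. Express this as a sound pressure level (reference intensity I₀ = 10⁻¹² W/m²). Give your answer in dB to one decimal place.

116.2 dB

Dividing by I₀ shifts the exponent by 12: I/I₀ = 4.2×10^11.
L = 10·(0.6232 + 11) = 116.23 dB.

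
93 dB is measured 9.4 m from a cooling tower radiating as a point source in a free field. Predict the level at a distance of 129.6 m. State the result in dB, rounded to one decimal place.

For a point source, L₂ = L₁ − 20·log₁₀(r₂/r₁).
L₂ = 93 − 20·log₁₀(129.6/9.4) = 93 − 22.790 = 70.21 dB.

70.2 dB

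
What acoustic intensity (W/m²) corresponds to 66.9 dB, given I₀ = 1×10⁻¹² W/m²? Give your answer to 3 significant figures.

4.90e-06 W/m²

I/I₀ = 10^(66.9/10) = 4.898e+06, so I = 4.898e+06 × 10⁻¹² W/m².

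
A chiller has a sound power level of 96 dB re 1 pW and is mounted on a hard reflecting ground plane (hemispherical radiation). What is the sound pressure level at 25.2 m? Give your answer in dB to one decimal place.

The power spreads over a hemisphere of area 2π·r², so L_p = L_w − 10·log₁₀(2π·r²).
2π·r² = 3990 m², 10·log₁₀ of that is 36.010 dB.
L_p = 96 − 36.010 = 59.99 dB.

60.0 dB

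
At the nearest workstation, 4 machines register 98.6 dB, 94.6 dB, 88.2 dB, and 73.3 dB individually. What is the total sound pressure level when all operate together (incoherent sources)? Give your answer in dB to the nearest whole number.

Incoherent sources combine by intensity addition: L_total = 10·log₁₀(Σ 10^(L_i/10)).
Σ 10^(L/10) = 10^(98.6/10) + 10^(94.6/10) + 10^(88.2/10) + 10^(73.3/10) = 1.081e+10.
L_total = 10·log₁₀(1.081e+10) = 100.34 dB.

100 dB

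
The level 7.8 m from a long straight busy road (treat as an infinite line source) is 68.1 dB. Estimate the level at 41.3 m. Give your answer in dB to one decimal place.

60.9 dB

Line-source attenuation: ΔL = 10·log₁₀(r₂/r₁) = 10·log₁₀(41.3/7.8) = 7.239 dB.
L₂ = 68.1 − 10·log₁₀(41.3/7.8) = 68.1 − 7.239 = 60.86 dB.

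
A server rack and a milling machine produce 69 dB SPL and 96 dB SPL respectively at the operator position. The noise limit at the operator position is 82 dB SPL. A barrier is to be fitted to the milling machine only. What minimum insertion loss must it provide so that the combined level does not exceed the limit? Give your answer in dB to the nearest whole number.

14 dB

Fixed contribution from the other source: Σ 10^(L/10) = 10^(69/10) = 7.943e+06 (69.00 dB SPL).
To meet 82 dB SPL overall, the treated milling machine may contribute at most 10^(82/10) − 7.943e+06 = 1.505e+08, i.e. 81.78 dB SPL.
Required insertion loss = 96 − 81.78 = 14.22 dB.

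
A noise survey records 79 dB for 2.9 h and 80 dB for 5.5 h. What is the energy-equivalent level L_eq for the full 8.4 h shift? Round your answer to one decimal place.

79.7 dB

The energy average is taken in the linear domain: L_eq = 10·log₁₀[(Σ tᵢ·10^(Lᵢ/10))/T], T = 8.4 h.
Σ tᵢ·10^(Lᵢ/10) = 2.9·10^(79/10) + 5.5·10^(80/10) = 7.804e+08.
L_eq = 10·log₁₀(7.804e+08/8.4) = 79.68 dB.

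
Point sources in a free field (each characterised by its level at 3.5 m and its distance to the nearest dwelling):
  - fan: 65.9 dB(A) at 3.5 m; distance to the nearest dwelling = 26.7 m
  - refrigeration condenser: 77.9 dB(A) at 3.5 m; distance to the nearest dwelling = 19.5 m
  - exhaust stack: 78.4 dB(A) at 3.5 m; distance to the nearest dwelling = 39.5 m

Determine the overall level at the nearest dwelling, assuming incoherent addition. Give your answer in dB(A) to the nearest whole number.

Apply inverse-square spreading to bring every level to the receiver, then sum 10^(L/10).
fan: 65.9 − 20·log₁₀(26.7/3.5) = 65.9 − 17.65 = 48.25 dB(A).
refrigeration condenser: 77.9 − 20·log₁₀(19.5/3.5) = 77.9 − 14.92 = 62.98 dB(A).
exhaust stack: 78.4 − 20·log₁₀(39.5/3.5) = 78.4 − 21.05 = 57.35 dB(A).
Σ 10^(L/10) = 2.596e+06 → L_total = 10·log₁₀(2.596e+06) = 64.14 dB(A).

64 dB(A)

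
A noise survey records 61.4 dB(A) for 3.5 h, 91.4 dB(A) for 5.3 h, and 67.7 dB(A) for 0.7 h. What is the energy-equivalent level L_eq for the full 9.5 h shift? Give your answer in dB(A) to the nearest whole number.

89 dB(A)

L_eq = 10·log₁₀[(1/T)·Σ tᵢ·10^(Lᵢ/10)] with T = 9.5 h.
Σ tᵢ·10^(Lᵢ/10) = 3.5·10^(61.4/10) + 5.3·10^(91.4/10) + 0.7·10^(67.7/10) = 7.325e+09.
L_eq = 10·log₁₀(7.325e+09/9.5) = 88.87 dB(A).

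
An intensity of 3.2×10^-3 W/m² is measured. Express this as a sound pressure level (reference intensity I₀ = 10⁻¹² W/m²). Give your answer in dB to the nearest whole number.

Dividing by I₀ shifts the exponent by 12: I/I₀ = 3.2×10^9.
L = 10·(0.5051 + 9) = 95.05 dB.

95 dB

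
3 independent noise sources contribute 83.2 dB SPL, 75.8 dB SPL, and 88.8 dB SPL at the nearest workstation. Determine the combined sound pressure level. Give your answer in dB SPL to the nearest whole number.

90 dB SPL

Incoherent sources combine by intensity addition: L_total = 10·log₁₀(Σ 10^(L_i/10)).
Σ 10^(L/10) = 10^(83.2/10) + 10^(75.8/10) + 10^(88.8/10) = 1.006e+09.
L_total = 10·log₁₀(1.006e+09) = 90.02 dB SPL.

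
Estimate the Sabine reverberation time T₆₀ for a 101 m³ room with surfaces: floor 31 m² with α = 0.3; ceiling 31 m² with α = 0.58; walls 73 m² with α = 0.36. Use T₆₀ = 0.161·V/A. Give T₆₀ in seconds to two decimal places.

A = Σ Sᵢαᵢ = 31·0.3 + 31·0.58 + 73·0.36 = 53.56 m².
T₆₀ = 0.161·V/A = 0.161·101/53.56 = 0.304 s.

0.30 s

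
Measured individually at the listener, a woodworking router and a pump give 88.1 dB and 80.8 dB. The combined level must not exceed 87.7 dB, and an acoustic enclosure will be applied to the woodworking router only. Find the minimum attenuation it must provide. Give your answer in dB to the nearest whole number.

1 dB

Fixed contribution from the other source: Σ 10^(L/10) = 10^(80.8/10) = 1.202e+08 (80.80 dB).
The limit corresponds to 10^(87.7/10) = 5.888e+08; subtracting the fixed part leaves 4.686e+08 for the woodworking router, i.e. 86.71 dB.
So the woodworking router must be reduced from 88.1 to 86.71 dB: IL = 1.39 dB.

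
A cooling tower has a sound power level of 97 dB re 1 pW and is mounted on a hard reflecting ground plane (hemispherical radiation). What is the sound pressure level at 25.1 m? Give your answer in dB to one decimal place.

Free-field hemispherical radiation: L_p = L_w − 10·log₁₀(2π·r²), r = 25.1 m.
2π·r² = 3958 m², 10·log₁₀ of that is 35.975 dB.
L_p = 97 − 35.975 = 61.02 dB.

61.0 dB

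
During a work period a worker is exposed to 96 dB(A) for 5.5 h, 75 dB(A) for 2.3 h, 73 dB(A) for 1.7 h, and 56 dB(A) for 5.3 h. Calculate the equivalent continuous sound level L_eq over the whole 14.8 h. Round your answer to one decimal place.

L_eq = 10·log₁₀[(1/T)·Σ tᵢ·10^(Lᵢ/10)] with T = 14.8 h.
Σ tᵢ·10^(Lᵢ/10) = 5.5·10^(96/10) + 2.3·10^(75/10) + 1.7·10^(73/10) + 5.3·10^(56/10) = 2.200e+10.
L_eq = 10·log₁₀(2.200e+10/14.8) = 91.72 dB(A).

91.7 dB(A)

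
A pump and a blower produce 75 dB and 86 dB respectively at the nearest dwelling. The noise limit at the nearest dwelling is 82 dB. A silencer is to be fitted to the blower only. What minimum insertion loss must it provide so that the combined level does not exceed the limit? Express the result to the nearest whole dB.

Fixed contribution from the other source: Σ 10^(L/10) = 10^(75/10) = 3.162e+07 (75.00 dB).
To meet 82 dB overall, the treated blower may contribute at most 10^(82/10) − 3.162e+07 = 1.269e+08, i.e. 81.03 dB.
So the blower must be reduced from 86 to 81.03 dB: IL = 4.97 dB.

5 dB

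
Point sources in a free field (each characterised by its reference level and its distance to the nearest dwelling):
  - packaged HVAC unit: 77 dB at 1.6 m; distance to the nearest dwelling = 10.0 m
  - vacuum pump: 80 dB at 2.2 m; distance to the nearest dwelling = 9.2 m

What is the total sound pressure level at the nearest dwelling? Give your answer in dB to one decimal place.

Apply inverse-square spreading to bring every level to the receiver, then sum 10^(L/10).
packaged HVAC unit: 77 − 20·log₁₀(10.0/1.6) = 77 − 15.92 = 61.08 dB.
vacuum pump: 80 − 20·log₁₀(9.2/2.2) = 80 − 12.43 = 67.57 dB.
Σ 10^(L/10) = 7.001e+06 → L_total = 10·log₁₀(7.001e+06) = 68.45 dB.

68.5 dB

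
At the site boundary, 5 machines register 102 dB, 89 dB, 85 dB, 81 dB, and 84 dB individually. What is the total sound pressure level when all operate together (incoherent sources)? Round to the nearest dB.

Incoherent sources combine by intensity addition: L_total = 10·log₁₀(Σ 10^(L_i/10)).
Σ 10^(L/10) = 10^(102/10) + 10^(89/10) + 10^(85/10) + 10^(81/10) + 10^(84/10) = 1.734e+10.
L_total = 10·log₁₀(1.734e+10) = 102.39 dB.

102 dB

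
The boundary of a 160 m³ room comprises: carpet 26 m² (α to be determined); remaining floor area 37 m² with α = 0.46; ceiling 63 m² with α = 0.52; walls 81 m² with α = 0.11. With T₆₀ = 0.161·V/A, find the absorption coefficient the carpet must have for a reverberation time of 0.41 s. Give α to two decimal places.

0.16

A = 0.161·V/T₆₀ = 0.161·160/0.41 = 62.83 m² sabins.
Absorption from the other surfaces = 37·0.46 + 63·0.52 + 81·0.11 = 58.69 m², so the carpet must supply 4.14 m² over 26 m².
α = 4.14/26 = 0.159.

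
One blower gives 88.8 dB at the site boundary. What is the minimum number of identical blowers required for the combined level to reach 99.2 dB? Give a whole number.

N identical sources give L₁ + 10·log₁₀ N, so require 10·log₁₀ N ≥ 99.2 − 88.8 = 10.4 dB.
N ≥ 10^(10.4/10) = 10.965, so N = 11.

11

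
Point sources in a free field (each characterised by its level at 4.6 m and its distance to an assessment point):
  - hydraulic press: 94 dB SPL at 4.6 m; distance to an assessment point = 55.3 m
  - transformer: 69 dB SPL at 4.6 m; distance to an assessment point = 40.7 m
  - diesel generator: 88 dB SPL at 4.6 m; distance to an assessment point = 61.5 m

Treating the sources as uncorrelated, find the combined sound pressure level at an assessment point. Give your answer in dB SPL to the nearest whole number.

Propagate each source to the receiver with L = L_ref − 20·log₁₀(r/r_ref), then add intensities.
hydraulic press: 94 − 20·log₁₀(55.3/4.6) = 94 − 21.60 = 72.40 dB SPL.
transformer: 69 − 20·log₁₀(40.7/4.6) = 69 − 18.94 = 50.06 dB SPL.
diesel generator: 88 − 20·log₁₀(61.5/4.6) = 88 − 22.52 = 65.48 dB SPL.
Σ 10^(L/10) = 2.101e+07 → L_total = 10·log₁₀(2.101e+07) = 73.22 dB SPL.

73 dB SPL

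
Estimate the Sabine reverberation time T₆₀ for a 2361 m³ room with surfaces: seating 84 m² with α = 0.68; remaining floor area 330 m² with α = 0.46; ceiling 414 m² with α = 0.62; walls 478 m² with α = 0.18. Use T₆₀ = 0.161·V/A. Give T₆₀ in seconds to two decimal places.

A = Σ Sᵢαᵢ = 84·0.68 + 330·0.46 + 414·0.62 + 478·0.18 = 551.64 m².
T₆₀ = 0.161·V/A = 0.161·2361/551.64 = 0.689 s.

0.69 s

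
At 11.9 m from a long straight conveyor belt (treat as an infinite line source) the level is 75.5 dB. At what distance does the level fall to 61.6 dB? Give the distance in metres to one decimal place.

292.1 m

For a line source L₁ − L₂ = 10·log₁₀(r₂/r₁), so r₂ = r₁·10^((L₁−L₂)/10).
r₂ = 11.9·10^((75.5−61.6)/10) = 11.9·10^(13.9/10) = 292.11 m.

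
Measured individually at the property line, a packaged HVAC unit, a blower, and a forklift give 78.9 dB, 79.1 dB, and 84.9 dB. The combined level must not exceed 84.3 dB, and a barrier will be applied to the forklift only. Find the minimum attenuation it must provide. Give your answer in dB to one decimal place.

Everything except the forklift sums to 10^(78.9/10) + 10^(79.1/10) = 1.589e+08 in linear terms, 82.01 dB.
The limit corresponds to 10^(84.3/10) = 2.692e+08; subtracting the fixed part leaves 1.102e+08 for the forklift, i.e. 80.42 dB.
So the forklift must be reduced from 84.9 to 80.42 dB: IL = 4.48 dB.

4.5 dB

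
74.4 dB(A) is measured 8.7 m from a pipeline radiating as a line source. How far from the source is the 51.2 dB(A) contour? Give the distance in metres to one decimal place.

The 23.2 dB drop corresponds to a distance ratio of 10^(23.2/10) for a line source.
r₂ = 8.7·10^((74.4−51.2)/10) = 8.7·10^(23.2/10) = 1817.69 m.

1817.7 m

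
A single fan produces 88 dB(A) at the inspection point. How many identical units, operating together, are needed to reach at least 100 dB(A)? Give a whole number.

16

N identical sources give L₁ + 10·log₁₀ N, so require 10·log₁₀ N ≥ 100 − 88 = 12.0 dB.
N ≥ 10^(12.0/10) = 15.849, so N = 16.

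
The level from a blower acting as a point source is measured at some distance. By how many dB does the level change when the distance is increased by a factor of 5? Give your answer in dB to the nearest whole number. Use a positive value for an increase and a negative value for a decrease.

Point-source spreading: ΔL = −20·log₁₀(r₂/r₁).
ΔL = −20·log₁₀(5) = -13.98 dB.

-14 dB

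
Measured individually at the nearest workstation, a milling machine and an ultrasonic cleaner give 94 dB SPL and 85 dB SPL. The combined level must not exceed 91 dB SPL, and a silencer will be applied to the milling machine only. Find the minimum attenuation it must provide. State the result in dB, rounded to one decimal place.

Everything except the milling machine sums to 10^(85/10) = 3.162e+08 in linear terms, 85.00 dB SPL.
The limit corresponds to 10^(91/10) = 1.259e+09; subtracting the fixed part leaves 9.427e+08 for the milling machine, i.e. 89.74 dB SPL.
Required insertion loss = 94 − 89.74 = 4.26 dB.

4.3 dB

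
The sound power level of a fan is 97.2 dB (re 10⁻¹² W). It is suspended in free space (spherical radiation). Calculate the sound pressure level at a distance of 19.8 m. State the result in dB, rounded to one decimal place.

60.3 dB

Free-field spherical radiation: L_p = L_w − 10·log₁₀(4π·r²), r = 19.8 m.
4π·r² = 4927 m², 10·log₁₀ of that is 36.925 dB.
L_p = 97.2 − 36.925 = 60.27 dB.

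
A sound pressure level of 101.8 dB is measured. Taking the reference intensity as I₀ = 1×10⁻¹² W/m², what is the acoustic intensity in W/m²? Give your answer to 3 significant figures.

I = I₀·10^(L/10) = 10⁻¹² × 10^(101.8/10) = 10^(-1.820).

0.0151 W/m²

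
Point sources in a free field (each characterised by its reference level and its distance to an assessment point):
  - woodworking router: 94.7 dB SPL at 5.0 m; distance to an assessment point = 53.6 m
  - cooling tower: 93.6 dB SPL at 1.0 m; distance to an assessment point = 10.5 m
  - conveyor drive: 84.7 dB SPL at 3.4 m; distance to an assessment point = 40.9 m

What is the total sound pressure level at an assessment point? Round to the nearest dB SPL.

77 dB SPL

Apply inverse-square spreading to bring every level to the receiver, then sum 10^(L/10).
woodworking router: 94.7 − 20·log₁₀(53.6/5.0) = 94.7 − 20.60 = 74.10 dB SPL.
cooling tower: 93.6 − 20·log₁₀(10.5/1.0) = 93.6 − 20.42 = 73.18 dB SPL.
conveyor drive: 84.7 − 20·log₁₀(40.9/3.4) = 84.7 − 21.60 = 63.10 dB SPL.
Σ 10^(L/10) = 4.850e+07 → L_total = 10·log₁₀(4.850e+07) = 76.86 dB SPL.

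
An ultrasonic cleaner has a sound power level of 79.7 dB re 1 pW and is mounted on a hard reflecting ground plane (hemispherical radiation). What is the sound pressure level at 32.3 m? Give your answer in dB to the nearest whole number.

L_p = L_w − 10·log₁₀(2π·r²) with r = 32.3 m.
2π·r² = 6555 m², 10·log₁₀ of that is 38.166 dB.
L_p = 79.7 − 38.166 = 41.53 dB.

42 dB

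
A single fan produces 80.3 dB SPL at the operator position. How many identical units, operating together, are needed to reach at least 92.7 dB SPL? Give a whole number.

N identical sources give L₁ + 10·log₁₀ N, so require 10·log₁₀ N ≥ 92.7 − 80.3 = 12.4 dB.
N ≥ 10^(12.4/10) = 17.378, so N = 18.

18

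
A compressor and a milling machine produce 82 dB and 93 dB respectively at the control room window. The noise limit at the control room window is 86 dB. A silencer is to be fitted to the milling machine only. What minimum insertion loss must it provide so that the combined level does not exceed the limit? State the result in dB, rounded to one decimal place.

The untreated sources together contribute 10^(82/10) = 1.585e+08, i.e. 82.00 dB.
The limit corresponds to 10^(86/10) = 3.981e+08; subtracting the fixed part leaves 2.396e+08 for the milling machine, i.e. 83.80 dB.
So the milling machine must be reduced from 93 to 83.80 dB: IL = 9.20 dB.

9.2 dB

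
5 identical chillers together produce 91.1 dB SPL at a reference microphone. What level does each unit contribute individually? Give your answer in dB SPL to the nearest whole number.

84 dB SPL

For N identical incoherent sources L_total = L₁ + 10·log₁₀ N, so L₁ = 91.1 − 10·log₁₀(5) = 91.1 − 6.990.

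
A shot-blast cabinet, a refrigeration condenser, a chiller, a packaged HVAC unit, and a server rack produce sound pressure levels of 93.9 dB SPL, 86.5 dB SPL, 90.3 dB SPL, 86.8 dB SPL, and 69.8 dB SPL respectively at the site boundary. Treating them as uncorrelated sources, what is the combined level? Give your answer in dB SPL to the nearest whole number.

For uncorrelated sources the intensities add, so convert each level to linear form, sum, and take 10·log₁₀ of the total.
Σ 10^(L/10) = 10^(93.9/10) + 10^(86.5/10) + 10^(90.3/10) + 10^(86.8/10) + 10^(69.8/10) = 4.461e+09.
L_total = 10·log₁₀(4.461e+09) = 96.49 dB SPL.

96 dB SPL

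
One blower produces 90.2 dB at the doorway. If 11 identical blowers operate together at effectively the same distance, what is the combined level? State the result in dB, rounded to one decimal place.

L_total = L₁ + 10·log₁₀ N for N identical incoherent sources.
L_total = 90.2 + 10·log₁₀(11) = 90.2 + 10.414 = 100.61 dB.

100.6 dB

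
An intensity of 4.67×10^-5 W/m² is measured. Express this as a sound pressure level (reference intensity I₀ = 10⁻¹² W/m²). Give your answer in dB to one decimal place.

I/I₀ = 4.67×10^-5/10⁻¹² = 4.67×10^7, and L = 10·log₁₀(I/I₀).
L = 10·(0.6693 + 7) = 76.69 dB.

76.7 dB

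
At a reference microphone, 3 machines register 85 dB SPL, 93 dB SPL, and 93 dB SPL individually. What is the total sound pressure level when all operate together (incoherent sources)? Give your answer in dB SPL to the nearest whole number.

Incoherent sources combine by intensity addition: L_total = 10·log₁₀(Σ 10^(L_i/10)).
Σ 10^(L/10) = 10^(85/10) + 10^(93/10) + 10^(93/10) = 4.307e+09.
L_total = 10·log₁₀(4.307e+09) = 96.34 dB SPL.

96 dB SPL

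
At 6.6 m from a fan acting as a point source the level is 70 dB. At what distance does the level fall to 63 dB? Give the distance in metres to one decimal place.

14.8 m

Point-source spreading drops the level by 20·log₁₀(r₂/r₁); inverting, r₂/r₁ = 10^(ΔL/20).
r₂ = 6.6·10^((70−63)/20) = 6.6·10^(7.0/20) = 14.78 m.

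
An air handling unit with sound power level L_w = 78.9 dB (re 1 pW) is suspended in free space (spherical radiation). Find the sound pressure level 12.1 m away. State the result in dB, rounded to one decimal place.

L_p = L_w − 10·log₁₀(4π·r²) with r = 12.1 m.
4π·r² = 1840 m², 10·log₁₀ of that is 32.648 dB.
L_p = 78.9 − 32.648 = 46.25 dB.

46.3 dB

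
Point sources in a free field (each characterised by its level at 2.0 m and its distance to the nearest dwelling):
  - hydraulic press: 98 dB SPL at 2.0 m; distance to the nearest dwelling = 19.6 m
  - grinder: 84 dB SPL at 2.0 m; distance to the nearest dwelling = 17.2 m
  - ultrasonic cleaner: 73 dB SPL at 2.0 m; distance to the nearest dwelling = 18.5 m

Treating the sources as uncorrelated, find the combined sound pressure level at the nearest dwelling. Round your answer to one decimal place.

78.4 dB SPL

First find each source's level at the receiver (point-source: −20·log₁₀(r/r_ref)), then combine on an intensity basis.
hydraulic press: 98 − 20·log₁₀(19.6/2.0) = 98 − 19.82 = 78.18 dB SPL.
grinder: 84 − 20·log₁₀(17.2/2.0) = 84 − 18.69 = 65.31 dB SPL.
ultrasonic cleaner: 73 − 20·log₁₀(18.5/2.0) = 73 − 19.32 = 53.68 dB SPL.
Σ 10^(L/10) = 6.933e+07 → L_total = 10·log₁₀(6.933e+07) = 78.41 dB SPL.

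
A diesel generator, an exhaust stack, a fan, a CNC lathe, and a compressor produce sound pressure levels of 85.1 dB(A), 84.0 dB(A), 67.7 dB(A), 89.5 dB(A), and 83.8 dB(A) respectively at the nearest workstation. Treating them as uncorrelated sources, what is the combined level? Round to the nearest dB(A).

Incoherent sources combine by intensity addition: L_total = 10·log₁₀(Σ 10^(L_i/10)).
Σ 10^(L/10) = 10^(85.1/10) + 10^(84.0/10) + 10^(67.7/10) + 10^(89.5/10) + 10^(83.8/10) = 1.712e+09.
L_total = 10·log₁₀(1.712e+09) = 92.33 dB(A).

92 dB(A)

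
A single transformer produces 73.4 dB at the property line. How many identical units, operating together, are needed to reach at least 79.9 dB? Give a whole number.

5

Need L₁ + 10·log₁₀ N ≥ 79.9, i.e. log₁₀ N ≥ 0.65.
N ≥ 10^(6.5/10) = 4.467, so N = 5.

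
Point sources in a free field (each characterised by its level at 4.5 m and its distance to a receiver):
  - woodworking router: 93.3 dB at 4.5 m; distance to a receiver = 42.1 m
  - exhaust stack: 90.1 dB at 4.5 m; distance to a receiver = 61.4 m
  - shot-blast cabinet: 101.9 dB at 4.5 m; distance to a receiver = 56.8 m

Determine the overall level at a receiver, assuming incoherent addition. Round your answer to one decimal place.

81.0 dB

Apply inverse-square spreading to bring every level to the receiver, then sum 10^(L/10).
woodworking router: 93.3 − 20·log₁₀(42.1/4.5) = 93.3 − 19.42 = 73.88 dB.
exhaust stack: 90.1 − 20·log₁₀(61.4/4.5) = 90.1 − 22.70 = 67.40 dB.
shot-blast cabinet: 101.9 − 20·log₁₀(56.8/4.5) = 101.9 − 22.02 = 79.88 dB.
Σ 10^(L/10) = 1.271e+08 → L_total = 10·log₁₀(1.271e+08) = 81.04 dB.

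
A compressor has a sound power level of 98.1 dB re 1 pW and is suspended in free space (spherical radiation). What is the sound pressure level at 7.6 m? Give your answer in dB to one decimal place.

L_p = L_w − 10·log₁₀(4π·r²) with r = 7.6 m.
4π·r² = 725.8 m², 10·log₁₀ of that is 28.608 dB.
L_p = 98.1 − 28.608 = 69.49 dB.

69.5 dB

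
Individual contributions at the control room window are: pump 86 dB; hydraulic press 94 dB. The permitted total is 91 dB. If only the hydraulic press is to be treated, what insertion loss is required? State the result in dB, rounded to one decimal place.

4.7 dB

The untreated sources together contribute 10^(86/10) = 3.981e+08, i.e. 86.00 dB.
To meet 91 dB overall, the treated hydraulic press may contribute at most 10^(91/10) − 3.981e+08 = 8.608e+08, i.e. 89.35 dB.
Required insertion loss = 94 − 89.35 = 4.65 dB.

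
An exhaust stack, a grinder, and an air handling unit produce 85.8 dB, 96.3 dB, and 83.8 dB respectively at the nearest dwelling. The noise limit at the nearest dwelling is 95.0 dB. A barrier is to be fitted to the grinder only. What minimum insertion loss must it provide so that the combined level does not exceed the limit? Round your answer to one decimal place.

2.2 dB

Everything except the grinder sums to 10^(85.8/10) + 10^(83.8/10) = 6.201e+08 in linear terms, 87.92 dB.
To meet 95.0 dB overall, the treated grinder may contribute at most 10^(95.0/10) − 6.201e+08 = 2.542e+09, i.e. 94.05 dB.
So the grinder must be reduced from 96.3 to 94.05 dB: IL = 2.25 dB.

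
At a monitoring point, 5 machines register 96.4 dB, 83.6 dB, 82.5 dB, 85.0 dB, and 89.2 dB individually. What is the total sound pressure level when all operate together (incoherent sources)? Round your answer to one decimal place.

For uncorrelated sources the intensities add, so convert each level to linear form, sum, and take 10·log₁₀ of the total.
Σ 10^(L/10) = 10^(96.4/10) + 10^(83.6/10) + 10^(82.5/10) + 10^(85.0/10) + 10^(89.2/10) = 5.920e+09.
L_total = 10·log₁₀(5.920e+09) = 97.72 dB.

97.7 dB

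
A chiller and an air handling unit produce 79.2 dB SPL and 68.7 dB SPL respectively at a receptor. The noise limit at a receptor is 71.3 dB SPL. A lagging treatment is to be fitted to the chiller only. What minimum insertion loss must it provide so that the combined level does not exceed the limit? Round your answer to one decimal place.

The untreated sources together contribute 10^(68.7/10) = 7.413e+06, i.e. 68.70 dB SPL.
To meet 71.3 dB SPL overall, the treated chiller may contribute at most 10^(71.3/10) − 7.413e+06 = 6.077e+06, i.e. 67.84 dB SPL.
Required insertion loss = 79.2 − 67.84 = 11.36 dB.

11.4 dB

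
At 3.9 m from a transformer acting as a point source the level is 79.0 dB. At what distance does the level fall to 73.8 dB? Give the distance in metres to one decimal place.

7.1 m

Point-source spreading drops the level by 20·log₁₀(r₂/r₁); inverting, r₂/r₁ = 10^(ΔL/20).
r₂ = 3.9·10^((79.0−73.8)/20) = 3.9·10^(5.2/20) = 7.10 m.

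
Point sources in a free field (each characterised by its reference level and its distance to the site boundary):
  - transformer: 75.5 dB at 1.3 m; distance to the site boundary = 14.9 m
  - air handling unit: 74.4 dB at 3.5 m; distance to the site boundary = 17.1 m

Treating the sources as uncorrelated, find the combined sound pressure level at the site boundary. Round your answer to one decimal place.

61.5 dB

First find each source's level at the receiver (point-source: −20·log₁₀(r/r_ref)), then combine on an intensity basis.
transformer: 75.5 − 20·log₁₀(14.9/1.3) = 75.5 − 21.18 = 54.32 dB.
air handling unit: 74.4 − 20·log₁₀(17.1/3.5) = 74.4 − 13.78 = 60.62 dB.
Σ 10^(L/10) = 1.424e+06 → L_total = 10·log₁₀(1.424e+06) = 61.53 dB.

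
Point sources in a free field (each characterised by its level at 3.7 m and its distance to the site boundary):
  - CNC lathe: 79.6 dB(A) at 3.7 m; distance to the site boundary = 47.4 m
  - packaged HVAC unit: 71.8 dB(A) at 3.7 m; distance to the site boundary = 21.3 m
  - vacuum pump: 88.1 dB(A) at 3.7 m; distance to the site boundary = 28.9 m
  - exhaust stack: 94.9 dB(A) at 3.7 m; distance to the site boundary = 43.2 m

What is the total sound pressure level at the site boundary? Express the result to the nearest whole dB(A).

Propagate each source to the receiver with L = L_ref − 20·log₁₀(r/r_ref), then add intensities.
CNC lathe: 79.6 − 20·log₁₀(47.4/3.7) = 79.6 − 22.15 = 57.45 dB(A).
packaged HVAC unit: 71.8 − 20·log₁₀(21.3/3.7) = 71.8 − 15.20 = 56.60 dB(A).
vacuum pump: 88.1 − 20·log₁₀(28.9/3.7) = 88.1 − 17.85 = 70.25 dB(A).
exhaust stack: 94.9 − 20·log₁₀(43.2/3.7) = 94.9 − 21.35 = 73.55 dB(A).
Σ 10^(L/10) = 3.426e+07 → L_total = 10·log₁₀(3.426e+07) = 75.35 dB(A).

75 dB(A)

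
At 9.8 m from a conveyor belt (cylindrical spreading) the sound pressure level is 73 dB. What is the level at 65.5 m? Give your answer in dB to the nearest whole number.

65 dB

For a line source, L₂ = L₁ − 10·log₁₀(r₂/r₁).
L₂ = 73 − 10·log₁₀(65.5/9.8) = 73 − 8.250 = 64.75 dB.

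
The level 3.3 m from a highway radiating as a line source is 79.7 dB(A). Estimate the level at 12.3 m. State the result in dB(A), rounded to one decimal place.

For a line source, L₂ = L₁ − 10·log₁₀(r₂/r₁).
L₂ = 79.7 − 10·log₁₀(12.3/3.3) = 79.7 − 5.714 = 73.99 dB(A).

74.0 dB(A)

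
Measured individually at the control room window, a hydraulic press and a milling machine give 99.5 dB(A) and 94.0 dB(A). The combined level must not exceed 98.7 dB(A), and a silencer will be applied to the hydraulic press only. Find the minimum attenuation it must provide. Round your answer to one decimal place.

Everything except the hydraulic press sums to 10^(94.0/10) = 2.512e+09 in linear terms, 94.00 dB(A).
To meet 98.7 dB(A) overall, the treated hydraulic press may contribute at most 10^(98.7/10) − 2.512e+09 = 4.901e+09, i.e. 96.90 dB(A).
So the hydraulic press must be reduced from 99.5 to 96.90 dB(A): IL = 2.60 dB.

2.6 dB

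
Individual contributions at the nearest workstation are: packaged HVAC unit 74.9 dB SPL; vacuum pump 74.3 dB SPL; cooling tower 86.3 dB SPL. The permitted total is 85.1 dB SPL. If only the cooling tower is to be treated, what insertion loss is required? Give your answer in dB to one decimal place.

2.1 dB

The untreated sources together contribute 10^(74.9/10) + 10^(74.3/10) = 5.782e+07, i.e. 77.62 dB SPL.
The limit corresponds to 10^(85.1/10) = 3.236e+08; subtracting the fixed part leaves 2.658e+08 for the cooling tower, i.e. 84.25 dB SPL.
Required insertion loss = 86.3 − 84.25 = 2.05 dB.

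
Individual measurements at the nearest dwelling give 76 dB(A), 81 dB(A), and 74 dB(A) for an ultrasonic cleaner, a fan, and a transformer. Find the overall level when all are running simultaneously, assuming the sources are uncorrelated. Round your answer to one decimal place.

82.8 dB(A)

For uncorrelated sources the intensities add, so convert each level to linear form, sum, and take 10·log₁₀ of the total.
Σ 10^(L/10) = 10^(76/10) + 10^(81/10) + 10^(74/10) = 1.908e+08.
L_total = 10·log₁₀(1.908e+08) = 82.81 dB(A).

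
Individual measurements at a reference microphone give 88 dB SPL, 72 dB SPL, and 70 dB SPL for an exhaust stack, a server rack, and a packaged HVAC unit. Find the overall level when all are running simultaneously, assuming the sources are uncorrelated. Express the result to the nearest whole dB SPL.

88 dB SPL

Incoherent sources combine by intensity addition: L_total = 10·log₁₀(Σ 10^(L_i/10)).
Σ 10^(L/10) = 10^(88/10) + 10^(72/10) + 10^(70/10) = 6.568e+08.
L_total = 10·log₁₀(6.568e+08) = 88.17 dB SPL.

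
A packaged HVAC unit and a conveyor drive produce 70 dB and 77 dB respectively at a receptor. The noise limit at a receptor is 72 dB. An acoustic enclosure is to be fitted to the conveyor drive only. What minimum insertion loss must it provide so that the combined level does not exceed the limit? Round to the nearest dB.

The untreated sources together contribute 10^(70/10) = 1.000e+07, i.e. 70.00 dB.
To meet 72 dB overall, the treated conveyor drive may contribute at most 10^(72/10) − 1.000e+07 = 5.849e+06, i.e. 67.67 dB.
Required insertion loss = 77 − 67.67 = 9.33 dB.

9 dB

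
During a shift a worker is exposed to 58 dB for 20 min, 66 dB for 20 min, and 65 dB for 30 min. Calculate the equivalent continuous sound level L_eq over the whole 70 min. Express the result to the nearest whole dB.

The energy average is taken in the linear domain: L_eq = 10·log₁₀[(Σ tᵢ·10^(Lᵢ/10))/T], T = 70 min.
Σ tᵢ·10^(Lᵢ/10) = 20·10^(58/10) + 20·10^(66/10) + 30·10^(65/10) = 1.871e+08.
L_eq = 10·log₁₀(1.871e+08/70) = 64.27 dB.

64 dB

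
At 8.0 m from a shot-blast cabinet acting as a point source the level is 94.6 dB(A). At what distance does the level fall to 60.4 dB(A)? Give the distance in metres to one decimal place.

For a point source L₁ − L₂ = 20·log₁₀(r₂/r₁), so r₂ = r₁·10^((L₁−L₂)/20).
r₂ = 8.0·10^((94.6−60.4)/20) = 8.0·10^(34.2/20) = 410.29 m.

410.3 m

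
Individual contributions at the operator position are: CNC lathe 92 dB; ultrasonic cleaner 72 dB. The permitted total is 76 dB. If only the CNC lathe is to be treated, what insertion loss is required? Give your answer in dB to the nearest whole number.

The untreated sources together contribute 10^(72/10) = 1.585e+07, i.e. 72.00 dB.
The limit corresponds to 10^(76/10) = 3.981e+07; subtracting the fixed part leaves 2.396e+07 for the CNC lathe, i.e. 73.80 dB.
So the CNC lathe must be reduced from 92 to 73.80 dB: IL = 18.20 dB.

18 dB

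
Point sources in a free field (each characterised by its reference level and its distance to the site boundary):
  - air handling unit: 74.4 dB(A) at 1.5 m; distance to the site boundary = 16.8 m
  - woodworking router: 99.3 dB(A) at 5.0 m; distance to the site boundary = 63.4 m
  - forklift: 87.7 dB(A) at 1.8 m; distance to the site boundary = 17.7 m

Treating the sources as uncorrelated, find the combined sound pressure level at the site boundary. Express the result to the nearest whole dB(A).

Propagate each source to the receiver with L = L_ref − 20·log₁₀(r/r_ref), then add intensities.
air handling unit: 74.4 − 20·log₁₀(16.8/1.5) = 74.4 − 20.98 = 53.42 dB(A).
woodworking router: 99.3 − 20·log₁₀(63.4/5.0) = 99.3 − 22.06 = 77.24 dB(A).
forklift: 87.7 − 20·log₁₀(17.7/1.8) = 87.7 − 19.85 = 67.85 dB(A).
Σ 10^(L/10) = 5.925e+07 → L_total = 10·log₁₀(5.925e+07) = 77.73 dB(A).

78 dB(A)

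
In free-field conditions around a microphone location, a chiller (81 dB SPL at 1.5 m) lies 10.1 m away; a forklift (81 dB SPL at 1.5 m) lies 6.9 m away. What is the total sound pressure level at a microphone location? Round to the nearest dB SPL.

69 dB SPL

Propagate each source to the receiver with L = L_ref − 20·log₁₀(r/r_ref), then add intensities.
chiller: 81 − 20·log₁₀(10.1/1.5) = 81 − 16.56 = 64.44 dB SPL.
forklift: 81 − 20·log₁₀(6.9/1.5) = 81 − 13.26 = 67.74 dB SPL.
Σ 10^(L/10) = 8.726e+06 → L_total = 10·log₁₀(8.726e+06) = 69.41 dB SPL.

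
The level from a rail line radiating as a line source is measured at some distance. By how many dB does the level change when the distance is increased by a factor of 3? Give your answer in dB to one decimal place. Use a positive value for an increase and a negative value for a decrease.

-4.8 dB

With cylindrical spreading the level changes by −10·log₁₀(r₂/r₁).
ΔL = −10·log₁₀(3) = -4.77 dB.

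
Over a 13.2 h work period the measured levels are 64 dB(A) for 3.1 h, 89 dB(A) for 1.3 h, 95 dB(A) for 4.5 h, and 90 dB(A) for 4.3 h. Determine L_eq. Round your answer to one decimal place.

91.7 dB(A)

Weight each interval's intensity by its duration and average over T = 13.2 h:
Σ tᵢ·10^(Lᵢ/10) = 3.1·10^(64/10) + 1.3·10^(89/10) + 4.5·10^(95/10) + 4.3·10^(90/10) = 1.957e+10.
L_eq = 10·log₁₀(1.957e+10/13.2) = 91.71 dB(A).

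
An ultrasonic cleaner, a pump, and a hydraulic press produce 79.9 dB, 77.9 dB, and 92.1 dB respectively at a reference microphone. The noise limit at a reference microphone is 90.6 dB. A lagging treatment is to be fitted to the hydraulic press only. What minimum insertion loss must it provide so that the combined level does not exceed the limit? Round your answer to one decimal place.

2.1 dB

The untreated sources together contribute 10^(79.9/10) + 10^(77.9/10) = 1.594e+08, i.e. 82.02 dB.
To meet 90.6 dB overall, the treated hydraulic press may contribute at most 10^(90.6/10) − 1.594e+08 = 9.888e+08, i.e. 89.95 dB.
So the hydraulic press must be reduced from 92.1 to 89.95 dB: IL = 2.15 dB.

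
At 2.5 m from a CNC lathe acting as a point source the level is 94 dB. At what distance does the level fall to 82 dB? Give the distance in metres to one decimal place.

10.0 m

For a point source L₁ − L₂ = 20·log₁₀(r₂/r₁), so r₂ = r₁·10^((L₁−L₂)/20).
r₂ = 2.5·10^((94−82)/20) = 2.5·10^(12.0/20) = 9.95 m.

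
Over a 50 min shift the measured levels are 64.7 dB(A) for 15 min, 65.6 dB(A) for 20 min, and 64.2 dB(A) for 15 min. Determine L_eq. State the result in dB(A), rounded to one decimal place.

L_eq = 10·log₁₀[(1/T)·Σ tᵢ·10^(Lᵢ/10)] with T = 50 min.
Σ tᵢ·10^(Lᵢ/10) = 15·10^(64.7/10) + 20·10^(65.6/10) + 15·10^(64.2/10) = 1.563e+08.
L_eq = 10·log₁₀(1.563e+08/50) = 64.95 dB(A).

65.0 dB(A)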